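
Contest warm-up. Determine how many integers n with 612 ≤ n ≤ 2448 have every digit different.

972

The integers in [612, 2448] that have every digit different: 612, 613, 614, 615, 617, 618, …, 2438, 2439.
972 qualify.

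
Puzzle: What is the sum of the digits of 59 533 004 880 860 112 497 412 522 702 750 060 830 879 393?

5+9+5+3+3+0+0+4+8+8+0+8+6+0+1+1+2+4+9+7+4+1+2+5+2+2+7+0+2+7+5+0+0+6+0+8+3+0+8+7+9+3+9+3 = 176

176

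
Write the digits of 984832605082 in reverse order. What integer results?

280506238489

Reversing 984832605082 gives 280506238489.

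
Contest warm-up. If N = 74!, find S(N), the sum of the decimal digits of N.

74! = 330788544151938641225953028221253782145683251820934971170611926835411235700971565459250872320000000000000000
Sum of its 108 digits: 378.

378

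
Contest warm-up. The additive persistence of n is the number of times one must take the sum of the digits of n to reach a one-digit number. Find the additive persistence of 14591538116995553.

2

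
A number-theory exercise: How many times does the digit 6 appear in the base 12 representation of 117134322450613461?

1

117134322450613461 in base 12 is 7729488518655A99.
The digit 6 appears 1 time.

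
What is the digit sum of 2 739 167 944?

52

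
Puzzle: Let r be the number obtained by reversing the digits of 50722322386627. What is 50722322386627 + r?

123390644709332

Reverse of 50722322386627 is 72668322322705.
50722322386627 + 72668322322705 = 123390644709332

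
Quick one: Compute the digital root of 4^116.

The digital root of n equals n mod 9 (or 9 when 9 | n), so we need 4^116 mod 9.
4^116 ≡ 7 (mod 9), so the digital root is 7.

7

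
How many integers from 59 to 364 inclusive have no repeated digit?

225

The integers in [59, 364] that have no repeated digit: 59, 60, 61, 62, 63, 64, …, 362, 364.
225 qualify.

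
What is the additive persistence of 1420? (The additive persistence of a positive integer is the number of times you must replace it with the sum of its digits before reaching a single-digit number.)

1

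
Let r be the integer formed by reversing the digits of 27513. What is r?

31572

Reversing 27513 gives 31572.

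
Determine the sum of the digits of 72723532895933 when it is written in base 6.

43

72723532895933 in base 6 is 414400421345310205.
Digit sum: 4+1+4+4+0+0+4+2+1+3+4+5+3+1+0+2+0+5 = 43.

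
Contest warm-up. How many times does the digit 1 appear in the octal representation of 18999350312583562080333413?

7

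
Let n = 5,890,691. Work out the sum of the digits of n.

38

5+8+9+0+6+9+1 = 38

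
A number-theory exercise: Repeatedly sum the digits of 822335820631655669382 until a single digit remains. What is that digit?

8+2+2+3+3+5+8+2+0+6+3+1+6+5+5+6+6+9+3+8+2 = 93
9+3 = 12
1+2 = 3

3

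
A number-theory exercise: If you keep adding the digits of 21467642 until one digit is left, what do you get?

2+1+4+6+7+6+4+2 = 32
3+2 = 5

5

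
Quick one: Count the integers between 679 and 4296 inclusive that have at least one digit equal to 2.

1736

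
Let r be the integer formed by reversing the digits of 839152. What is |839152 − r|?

587214

Reverse of 839152 is 251938.
|839152 − 251938| = 587214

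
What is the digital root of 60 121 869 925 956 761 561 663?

2

6+0+1+2+1+8+6+9+9+2+5+9+5+6+7+6+1+5+6+1+6+6+3 = 110
1+1+0 = 2
(Equivalently, 60 121 869 925 956 761 561 663 mod 9 = 2.)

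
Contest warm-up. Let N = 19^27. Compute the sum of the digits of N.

19^27 = 33600614943460448322716069311260139
Sum of its 35 digits: 127.

127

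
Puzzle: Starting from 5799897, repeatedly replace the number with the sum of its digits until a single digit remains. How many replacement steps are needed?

5799897 → 54 → 9 (2 steps)

2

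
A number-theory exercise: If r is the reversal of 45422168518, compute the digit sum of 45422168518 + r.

Reversal of 45422168518 is 81586122454; 45422168518 + 81586122454 = 127008290972.
Digit sum of 127008290972: 1+2+7+0+0+8+2+9+0+9+7+2 = 47.

47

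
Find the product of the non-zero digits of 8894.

8×8×9×4 = 2304

2304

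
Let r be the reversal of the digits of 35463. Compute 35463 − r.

-990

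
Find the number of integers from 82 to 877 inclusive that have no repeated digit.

583

The integers in [82, 877] that have no repeated digit: 82, 83, 84, 85, 86, 87, …, 875, 876.
583 qualify.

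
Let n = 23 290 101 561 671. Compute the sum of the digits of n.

2+3+2+9+0+1+0+1+5+6+1+6+7+1 = 44

44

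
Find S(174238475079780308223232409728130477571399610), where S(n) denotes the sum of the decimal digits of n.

190

1+7+4+2+3+8+4+7+5+0+7+9+7+8+0+3+0+8+2+2+3+2+3+2+4+0+9+7+2+8+1+3+0+4+7+7+5+7+1+3+9+9+6+1+0 = 190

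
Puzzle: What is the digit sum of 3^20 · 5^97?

297

3^20 · 5^97 = 220047031910669073643717003509930334355371162047276811790652573108673095703125
Sum of its 78 digits: 297.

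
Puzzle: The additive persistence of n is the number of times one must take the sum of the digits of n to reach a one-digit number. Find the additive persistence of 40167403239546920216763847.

3

40167403239546920216763847 → 109 → 10 → 1 (3 steps)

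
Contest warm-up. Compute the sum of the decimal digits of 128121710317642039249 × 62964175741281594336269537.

251

128121710317642039249 × 62964175741281594336269537 = 8067077884713584639982269959070894375997057713
Sum of its 46 digits: 251.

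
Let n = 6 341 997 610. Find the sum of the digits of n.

46

6+3+4+1+9+9+7+6+1+0 = 46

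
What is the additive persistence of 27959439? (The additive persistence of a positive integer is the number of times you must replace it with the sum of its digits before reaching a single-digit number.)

3

27959439 → 48 → 12 → 3 (3 steps)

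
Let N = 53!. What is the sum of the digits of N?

279

53! = 4274883284060025564298013753389399649690343788366813724672000000000000
Sum of its 70 digits: 279.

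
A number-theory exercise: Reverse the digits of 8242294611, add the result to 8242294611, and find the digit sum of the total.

42

Reversal of 8242294611 is 1164922428; 8242294611 + 1164922428 = 9407217039.
Digit sum of 9407217039: 9+4+0+7+2+1+7+0+3+9 = 42.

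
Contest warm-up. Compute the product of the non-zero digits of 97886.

24192

9×7×8×8×6 = 24192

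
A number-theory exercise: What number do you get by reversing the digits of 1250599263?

3629950521

Reversing 1250599263 gives 3629950521.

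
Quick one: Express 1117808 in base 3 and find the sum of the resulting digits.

1117808 in base 3 is 2002210100022.
Digit sum: 2+0+0+2+2+1+0+1+0+0+0+2+2 = 12.

12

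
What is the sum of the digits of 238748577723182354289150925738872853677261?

207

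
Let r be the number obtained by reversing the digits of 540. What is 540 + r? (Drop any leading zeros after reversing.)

585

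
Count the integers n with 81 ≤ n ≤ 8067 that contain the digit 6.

The integers in [81, 8067] that contain the digit 6: 86, 96, 106, 116, 126, 136, …, 8066, 8067.
2894 qualify.

2894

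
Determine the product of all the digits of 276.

2×7×6 = 84

84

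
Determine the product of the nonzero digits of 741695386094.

39191040

7×4×1×6×9×5×3×8×6×9×4 = 39191040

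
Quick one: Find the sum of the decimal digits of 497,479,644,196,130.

74

4+9+7+4+7+9+6+4+4+1+9+6+1+3+0 = 74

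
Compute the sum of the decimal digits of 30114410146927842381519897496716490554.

168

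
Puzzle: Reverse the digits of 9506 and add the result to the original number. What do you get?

Reverse of 9506 is 6059.
9506 + 6059 = 15565

15565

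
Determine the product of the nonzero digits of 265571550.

52500

2×6×5×5×7×1×5×5 = 52500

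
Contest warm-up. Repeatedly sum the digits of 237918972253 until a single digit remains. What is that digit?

4

2+3+7+9+1+8+9+7+2+2+5+3 = 58
5+8 = 13
1+3 = 4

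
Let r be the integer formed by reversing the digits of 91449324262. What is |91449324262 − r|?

65206929843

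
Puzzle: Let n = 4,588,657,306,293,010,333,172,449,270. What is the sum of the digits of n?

4+5+8+8+6+5+7+3+0+6+2+9+3+0+1+0+3+3+3+1+7+2+4+4+9+2+7+0 = 112

112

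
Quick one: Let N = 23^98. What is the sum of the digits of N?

565

23^98 = 28140248594259053674464190144725433330788505961817332110731546709305166878146184030533818796365494904033037036256044065897013653175569
Sum of its 134 digits: 565.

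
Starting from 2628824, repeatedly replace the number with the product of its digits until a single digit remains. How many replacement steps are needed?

4

2628824 → 12288 → 256 → 60 → 0 (4 steps)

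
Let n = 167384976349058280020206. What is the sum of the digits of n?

100

1+6+7+3+8+4+9+7+6+3+4+9+0+5+8+2+8+0+0+2+0+2+0+6 = 100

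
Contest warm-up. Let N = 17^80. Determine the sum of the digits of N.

17^80 = 272843561753653169767435615050624325866274580142388791900214521038955085904188409449281578168966401
Sum of its 99 digits: 442.

442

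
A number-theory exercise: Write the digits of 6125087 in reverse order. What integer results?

Reversing 6125087 gives 7805216.

7805216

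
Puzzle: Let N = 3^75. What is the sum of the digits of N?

3^75 = 608266787713357709119683992618861307
Sum of its 36 digits: 180.

180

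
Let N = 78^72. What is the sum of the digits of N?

78^72 = 17014194520485242068445574875891118614421102583400056188431371026036467128786044559322373185531230887049302323395378277479139952417570816
Sum of its 137 digits: 567.

567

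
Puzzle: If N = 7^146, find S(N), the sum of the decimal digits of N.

7^146 = 2422779231080526099722000834398871788804606268104681604592905959020265247411227403401328491417830386450157273478434455433649
Sum of its 124 digits: 517.

517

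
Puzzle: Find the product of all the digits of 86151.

240

8×6×1×5×1 = 240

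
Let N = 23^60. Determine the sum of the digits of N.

316

23^60 = 5054406430037885272981046135356839275715416508617402090310185410509132307928805601
Sum of its 82 digits: 316.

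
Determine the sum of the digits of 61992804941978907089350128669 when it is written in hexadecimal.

61992804941978907089350128669 in base 16 is C84F3F11D403C1F051E7741D.
Digit sum: 12+8+4+15+3+15+1+1+13+4+0+3+12+1+15+0+5+1+14+7+7+4+1+13 = 159.

159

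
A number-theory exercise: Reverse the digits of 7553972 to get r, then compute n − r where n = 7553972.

Reverse of 7553972 is 2793557.
7553972 − 2793557 = 4760415

4760415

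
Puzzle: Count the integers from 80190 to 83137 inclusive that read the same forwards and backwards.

The integers in [80190, 83137] that read the same forwards and backwards: 80208, 80308, 80408, 80508, 80608, 80708, …, 82928, 83038.
29 qualify.

29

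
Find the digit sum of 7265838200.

7+2+6+5+8+3+8+2+0+0 = 41

41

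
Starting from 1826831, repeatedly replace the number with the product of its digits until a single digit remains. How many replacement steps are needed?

2

1826831 → 2304 → 0 (2 steps)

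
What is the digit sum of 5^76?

247

5^76 = 132348898008484427979425390731194056570529937744140625
Sum of its 54 digits: 247.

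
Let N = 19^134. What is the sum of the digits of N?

19^134 = 2254148522539044576557101683404356931175300013453329993329375078825116526017701328800800176754850457217460236647915326105671389546161224552962099924047449952751728999849721
Sum of its 172 digits: 739.

739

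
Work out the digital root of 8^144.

1

The digital root of n equals n mod 9 (or 9 when 9 | n), so we need 8^144 mod 9.
8^144 ≡ 1 (mod 9), so the digital root is 1.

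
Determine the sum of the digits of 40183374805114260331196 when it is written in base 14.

143

40183374805114260331196 in base 14 is 6A1C0C2DD497D449A284.
Digit sum: 6+10+1+12+0+12+2+13+13+4+9+7+13+4+4+9+10+2+8+4 = 143.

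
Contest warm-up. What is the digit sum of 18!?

54

18! = 6402373705728000
Sum of its 16 digits: 54.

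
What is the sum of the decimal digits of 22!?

72

22! = 1124000727777607680000
Sum of its 22 digits: 72.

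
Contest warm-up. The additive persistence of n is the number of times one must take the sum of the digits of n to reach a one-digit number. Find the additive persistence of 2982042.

2

2982042 → 27 → 9 (2 steps)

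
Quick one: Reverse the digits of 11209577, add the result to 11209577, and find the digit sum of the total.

Reversal of 11209577 is 77590211; 11209577 + 77590211 = 88799788.
Digit sum of 88799788: 8+8+7+9+9+7+8+8 = 64.

64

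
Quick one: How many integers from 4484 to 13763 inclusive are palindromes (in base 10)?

The integers in [4484, 13763] that are palindromes (in base 10): 4554, 4664, 4774, 4884, 4994, 5005, …, 13631, 13731.
93 qualify.

93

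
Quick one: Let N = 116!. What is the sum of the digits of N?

116! = 33931086844518982011982560935885732032396635556994207701963662088123265314176330336254535971207181169698868584991941607780111073928236261199604691797570505851011072000000000000000000000000000
Sum of its 191 digits: 729.

729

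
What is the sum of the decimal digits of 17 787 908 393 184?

75

1+7+7+8+7+9+0+8+3+9+3+1+8+4 = 75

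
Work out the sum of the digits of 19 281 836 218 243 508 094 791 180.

1+9+2+8+1+8+3+6+2+1+8+2+4+3+5+0+8+0+9+4+7+9+1+1+8+0 = 110

110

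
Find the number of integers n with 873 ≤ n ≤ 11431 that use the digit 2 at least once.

3629

The integers in [873, 11431] that use the digit 2 at least once: 882, 892, 902, 912, 920, 921, …, 11428, 11429.
3629 qualify.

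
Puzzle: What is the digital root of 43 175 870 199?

9

4+3+1+7+5+8+7+0+1+9+9 = 54
5+4 = 9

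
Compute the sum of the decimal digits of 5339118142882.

55

5+3+3+9+1+1+8+1+4+2+8+8+2 = 55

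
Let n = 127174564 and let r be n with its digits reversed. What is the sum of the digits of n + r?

Reversal of 127174564 is 465471721; 127174564 + 465471721 = 592646285.
Digit sum of 592646285: 5+9+2+6+4+6+2+8+5 = 47.

47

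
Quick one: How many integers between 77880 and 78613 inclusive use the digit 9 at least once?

The integers in [77880, 78613] that use the digit 9 at least once: 77889, 77890, 77891, 77892, 77893, 77894, …, 78599, 78609.
226 qualify.

226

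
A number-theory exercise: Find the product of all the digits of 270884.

0

2×7×0×8×8×4 = 0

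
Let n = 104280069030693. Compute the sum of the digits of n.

1+0+4+2+8+0+0+6+9+0+3+0+6+9+3 = 51

51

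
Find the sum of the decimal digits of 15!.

15! = 1307674368000
Sum of its 13 digits: 45.

45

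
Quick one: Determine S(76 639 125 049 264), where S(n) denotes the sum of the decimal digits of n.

64

7+6+6+3+9+1+2+5+0+4+9+2+6+4 = 64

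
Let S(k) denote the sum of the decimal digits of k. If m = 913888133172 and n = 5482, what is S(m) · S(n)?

1026

S(913888133172) = 9+1+3+8+8+8+1+3+3+1+7+2 = 54.
S(5482) = 5+4+8+2 = 19.
54 · 19 = 1026.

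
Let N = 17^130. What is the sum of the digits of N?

712

17^130 = 9085729004256841718308438420015608007687001344443112760818356862794610647930864113878808725615792656835384509495872239647213856410356729267494460946312905410849
Sum of its 160 digits: 712.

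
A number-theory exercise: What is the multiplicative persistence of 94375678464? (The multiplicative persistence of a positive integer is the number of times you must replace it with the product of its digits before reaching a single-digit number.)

2

94375678464 → 121927680 → 0 (2 steps)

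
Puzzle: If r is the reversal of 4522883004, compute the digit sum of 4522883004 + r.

54

Reversal of 4522883004 is 4003882254; 4522883004 + 4003882254 = 8526765258.
Digit sum of 8526765258: 8+5+2+6+7+6+5+2+5+8 = 54.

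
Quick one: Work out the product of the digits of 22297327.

2×2×2×9×7×3×2×7 = 21168

21168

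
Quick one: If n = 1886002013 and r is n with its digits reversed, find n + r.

4988008894

Reverse of 1886002013 is 3102006881.
1886002013 + 3102006881 = 4988008894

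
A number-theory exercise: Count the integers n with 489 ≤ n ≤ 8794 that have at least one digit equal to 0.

2226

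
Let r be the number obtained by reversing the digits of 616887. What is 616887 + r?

Reverse of 616887 is 788616.
616887 + 788616 = 1405503

1405503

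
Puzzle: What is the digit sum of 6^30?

117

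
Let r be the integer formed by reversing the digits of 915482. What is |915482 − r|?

630963

Reverse of 915482 is 284519.
|915482 − 284519| = 630963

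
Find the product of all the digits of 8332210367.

0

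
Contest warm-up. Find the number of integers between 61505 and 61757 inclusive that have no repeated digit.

The integers in [61505, 61757] that have no repeated digit: 61507, 61508, 61509, 61520, 61523, 61524, …, 61753, 61754.
67 qualify.

67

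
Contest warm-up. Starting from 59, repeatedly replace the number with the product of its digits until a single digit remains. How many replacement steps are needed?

59 → 45 → 20 → 0 (3 steps)

3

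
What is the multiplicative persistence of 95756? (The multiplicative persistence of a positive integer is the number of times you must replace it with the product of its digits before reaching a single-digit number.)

2

95756 → 9450 → 0 (2 steps)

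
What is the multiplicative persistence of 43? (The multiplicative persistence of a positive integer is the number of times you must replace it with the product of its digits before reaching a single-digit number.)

2

43 → 12 → 2 (2 steps)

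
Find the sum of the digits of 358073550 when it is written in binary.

16

358073550 in base 2 is 10101010101111100010011001110.
Digit sum: 1+0+1+0+1+0+1+0+1+0+1+1+1+1+1+0+0+0+1+0+0+1+1+0+0+1+1+1+0 = 16.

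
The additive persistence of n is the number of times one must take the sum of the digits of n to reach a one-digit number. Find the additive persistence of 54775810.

3

54775810 → 37 → 10 → 1 (3 steps)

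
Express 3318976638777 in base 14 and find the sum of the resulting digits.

72

3318976638777 in base 14 is B68D4451569.
Digit sum: 11+6+8+13+4+4+5+1+5+6+9 = 72.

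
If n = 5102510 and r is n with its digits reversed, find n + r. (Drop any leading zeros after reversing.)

Reverse of 5102510 is 152015.
5102510 + 152015 = 5254525

5254525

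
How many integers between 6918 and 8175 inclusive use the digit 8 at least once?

The integers in [6918, 8175] that use the digit 8 at least once: 6918, 6928, 6938, 6948, 6958, 6968, …, 8174, 8175.
465 qualify.

465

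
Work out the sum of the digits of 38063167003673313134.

3+8+0+6+3+1+6+7+0+0+3+6+7+3+3+1+3+1+3+4 = 68

68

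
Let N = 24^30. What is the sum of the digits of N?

24^30 = 254880876153761202627773829926908776677376
Sum of its 42 digits: 216.

216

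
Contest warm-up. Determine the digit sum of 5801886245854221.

5+8+0+1+8+8+6+2+4+5+8+5+4+2+2+1 = 69

69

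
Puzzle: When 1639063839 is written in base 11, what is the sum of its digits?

1639063839 in base 11 is 771232A16.
Digit sum: 7+7+1+2+3+2+10+1+6 = 39.

39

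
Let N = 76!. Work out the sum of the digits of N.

441

76! = 1885494701666050254987932260861146558230394535379329335672487982961844043495537923117729972224000000000000000000
Sum of its 112 digits: 441.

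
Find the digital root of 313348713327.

9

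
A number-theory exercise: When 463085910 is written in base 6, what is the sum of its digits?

25

463085910 in base 6 is 113541312130.
Digit sum: 1+1+3+5+4+1+3+1+2+1+3+0 = 25.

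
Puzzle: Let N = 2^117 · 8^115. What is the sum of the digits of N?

2^117 · 8^115 = 11908525658859223294760121268437066290850060053501019099651935423375594096449911575776314174894302258147533153997065059263030913083222523904
Sum of its 140 digits: 586.

586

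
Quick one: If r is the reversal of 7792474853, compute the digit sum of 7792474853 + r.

40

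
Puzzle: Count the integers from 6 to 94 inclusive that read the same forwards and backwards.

12

The integers in [6, 94] that read the same forwards and backwards: 6, 7, 8, 9, 11, 22, …, 77, 88.
12 qualify.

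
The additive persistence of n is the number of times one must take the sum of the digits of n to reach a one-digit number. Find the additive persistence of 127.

2

127 → 10 → 1 (2 steps)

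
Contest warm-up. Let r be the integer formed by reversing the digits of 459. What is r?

954

Reversing 459 gives 954.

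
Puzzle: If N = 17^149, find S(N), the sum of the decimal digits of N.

881

17^149 = 2172147363022907779474361776621342000439540589227522205979462168592277305191526692240496299246942325487942271318295742127616888519854864549173627596983744917674660981896773071592962897
Sum of its 184 digits: 881.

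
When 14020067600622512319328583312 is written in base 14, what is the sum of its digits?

14020067600622512319328583312 in base 14 is 450D14C074CD2173551765236.
Digit sum: 4+5+0+13+1+4+12+0+7+4+12+13+2+1+7+3+5+5+1+7+6+5+2+3+6 = 128.

128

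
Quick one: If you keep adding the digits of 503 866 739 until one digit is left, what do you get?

2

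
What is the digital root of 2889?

2+8+8+9 = 27
2+7 = 9

9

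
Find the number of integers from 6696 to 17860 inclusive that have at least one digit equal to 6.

3983

The integers in [6696, 17860] that have at least one digit equal to 6: 6696, 6697, 6698, 6699, 6700, 6701, …, 17856, 17860.
3983 qualify.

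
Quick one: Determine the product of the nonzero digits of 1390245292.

38880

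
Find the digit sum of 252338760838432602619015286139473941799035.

2+5+2+3+3+8+7+6+0+8+3+8+4+3+2+6+0+2+6+1+9+0+1+5+2+8+6+1+3+9+4+7+3+9+4+1+7+9+9+0+3+5 = 184

184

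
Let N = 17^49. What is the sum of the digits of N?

305

17^49 = 1958831807773342257691221904789587637189069813834520650586897
Sum of its 61 digits: 305.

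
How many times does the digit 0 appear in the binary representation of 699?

699 in base 2 is 1010111011.
The digit 0 appears 3 times.

3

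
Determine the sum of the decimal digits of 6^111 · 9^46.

6^111 · 9^46 = 18618480180311974424292222873280771755315902409797807475125201158128496772770019741370111382688643615154615715491727868357085495296
Sum of its 131 digits: 576.

576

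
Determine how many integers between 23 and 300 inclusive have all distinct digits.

214

The integers in [23, 300] that have all distinct digits: 23, 24, 25, 26, 27, 28, …, 297, 298.
214 qualify.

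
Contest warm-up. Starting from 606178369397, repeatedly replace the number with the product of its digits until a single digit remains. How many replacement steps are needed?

1

606178369397 → 0 (1 step)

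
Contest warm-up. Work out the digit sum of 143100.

9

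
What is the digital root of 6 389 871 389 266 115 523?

6+3+8+9+8+7+1+3+8+9+2+6+6+1+1+5+5+2+3 = 93
9+3 = 12
1+2 = 3

3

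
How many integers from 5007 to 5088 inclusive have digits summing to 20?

The integers in [5007, 5088] that have digits summing to 20: 5069, 5078, 5087.
3 qualify.

3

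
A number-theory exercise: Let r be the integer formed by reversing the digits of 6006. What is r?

6006

Reversing 6006 gives 6006.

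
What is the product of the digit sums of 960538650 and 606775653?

S(960538650) = 9+6+0+5+3+8+6+5+0 = 42.
S(606775653) = 6+0+6+7+7+5+6+5+3 = 45.
42 · 45 = 1890.

1890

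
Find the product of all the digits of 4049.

0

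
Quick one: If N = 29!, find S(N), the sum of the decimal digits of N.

126

29! = 8841761993739701954543616000000
Sum of its 31 digits: 126.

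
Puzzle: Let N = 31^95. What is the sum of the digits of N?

31^95 = 4779262825141566929692917638459126913375301280523729410955999402528459514164792807141078521123240335574442933654669002983141917972971439376351
Sum of its 142 digits: 637.

637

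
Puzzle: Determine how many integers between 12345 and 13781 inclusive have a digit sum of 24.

47

The integers in [12345, 13781] that have a digit sum of 24: 12399, 12489, 12498, 12579, 12588, 12597, …, 13767, 13776.
47 qualify.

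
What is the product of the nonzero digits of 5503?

5×5×3 = 75

75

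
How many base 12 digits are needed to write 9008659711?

9008659711 in base 12 is 18B4B948A7, which has 10 digits.

10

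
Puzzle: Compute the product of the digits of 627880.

0

6×2×7×8×8×0 = 0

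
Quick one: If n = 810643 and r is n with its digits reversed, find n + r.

1156661

Reverse of 810643 is 346018.
810643 + 346018 = 1156661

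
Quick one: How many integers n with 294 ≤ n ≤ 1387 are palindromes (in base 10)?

The integers in [294, 1387] that are palindromes (in base 10): 303, 313, 323, 333, 343, 353, …, 1221, 1331.
74 qualify.

74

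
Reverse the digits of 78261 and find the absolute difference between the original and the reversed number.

Reverse of 78261 is 16287.
|78261 − 16287| = 61974

61974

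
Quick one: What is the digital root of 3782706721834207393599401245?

4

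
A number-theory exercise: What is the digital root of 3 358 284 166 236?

3+3+5+8+2+8+4+1+6+6+2+3+6 = 57
5+7 = 12
1+2 = 3

3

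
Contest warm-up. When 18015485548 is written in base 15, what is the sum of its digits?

60

18015485548 in base 15 is 70691699D.
Digit sum: 7+0+6+9+1+6+9+9+13 = 60.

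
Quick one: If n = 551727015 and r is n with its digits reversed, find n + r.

Reverse of 551727015 is 510727155.
551727015 + 510727155 = 1062454170

1062454170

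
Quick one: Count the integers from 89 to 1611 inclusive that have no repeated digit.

945

The integers in [89, 1611] that have no repeated digit: 89, 90, 91, 92, 93, 94, …, 1608, 1609.
945 qualify.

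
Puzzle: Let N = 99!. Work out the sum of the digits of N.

648

99! = 933262154439441526816992388562667004907159682643816214685929638952175999932299156089414639761565182862536979208272237582511852109168640000000000000000000000
Sum of its 156 digits: 648.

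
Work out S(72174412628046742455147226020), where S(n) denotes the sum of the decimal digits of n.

7+2+1+7+4+4+1+2+6+2+8+0+4+6+7+4+2+4+5+5+1+4+7+2+2+6+0+2+0 = 105

105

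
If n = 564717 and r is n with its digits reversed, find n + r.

Reverse of 564717 is 717465.
564717 + 717465 = 1282182

1282182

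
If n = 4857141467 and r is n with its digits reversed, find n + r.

Reverse of 4857141467 is 7641417584.
4857141467 + 7641417584 = 12498559051

12498559051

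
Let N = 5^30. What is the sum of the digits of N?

5^30 = 931322574615478515625
Sum of its 21 digits: 91.

91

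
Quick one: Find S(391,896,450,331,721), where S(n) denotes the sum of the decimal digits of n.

3+9+1+8+9+6+4+5+0+3+3+1+7+2+1 = 62

62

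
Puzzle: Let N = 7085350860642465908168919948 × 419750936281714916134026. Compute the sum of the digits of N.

7085350860642465908168919948 × 419750936281714916134026 = 2974082657639129649788035418083209460769792032950648
Sum of its 52 digits: 252.

252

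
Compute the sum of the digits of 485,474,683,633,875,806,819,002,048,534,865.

158

4+8+5+4+7+4+6+8+3+6+3+3+8+7+5+8+0+6+8+1+9+0+0+2+0+4+8+5+3+4+8+6+5 = 158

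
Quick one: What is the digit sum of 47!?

225

47! = 258623241511168180642964355153611979969197632389120000000000
Sum of its 60 digits: 225.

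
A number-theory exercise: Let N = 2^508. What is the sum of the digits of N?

2^508 = 837987995621412318723376562387865382967460363787024586107722590232610251879596686050117143635431464230626991136655378178359617675746660621652103062880256
Sum of its 153 digits: 691.

691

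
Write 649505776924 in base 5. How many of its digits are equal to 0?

649505776924 in base 5 is 41120141434330144.
The digit 0 appears 2 times.

2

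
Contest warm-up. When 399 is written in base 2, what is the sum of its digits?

6

399 in base 2 is 110001111.
Digit sum: 1+1+0+0+0+1+1+1+1 = 6.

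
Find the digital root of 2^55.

The digital root of n equals n mod 9 (or 9 when 9 | n), so we need 2^55 mod 9.
2^55 ≡ 2 (mod 9), so the digital root is 2.

2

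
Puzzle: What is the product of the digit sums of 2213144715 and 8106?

450

S(2213144715) = 2+2+1+3+1+4+4+7+1+5 = 30.
S(8106) = 8+1+0+6 = 15.
30 · 15 = 450.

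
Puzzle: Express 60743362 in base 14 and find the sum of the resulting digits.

43

60743362 in base 14 is 80D2B18.
Digit sum: 8+0+13+2+11+1+8 = 43.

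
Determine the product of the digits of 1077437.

1×0×7×7×4×3×7 = 0

0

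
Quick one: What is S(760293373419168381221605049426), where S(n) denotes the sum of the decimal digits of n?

122

7+6+0+2+9+3+3+7+3+4+1+9+1+6+8+3+8+1+2+2+1+6+0+5+0+4+9+4+2+6 = 122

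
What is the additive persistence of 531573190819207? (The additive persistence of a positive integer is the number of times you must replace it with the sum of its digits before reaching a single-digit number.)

2

531573190819207 → 61 → 7 (2 steps)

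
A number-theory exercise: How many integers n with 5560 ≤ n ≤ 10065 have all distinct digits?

2240

The integers in [5560, 10065] that have all distinct digits: 5601, 5602, 5603, 5604, 5607, 5608, …, 9875, 9876.
2240 qualify.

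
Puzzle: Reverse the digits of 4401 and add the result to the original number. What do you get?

Reverse of 4401 is 1044.
4401 + 1044 = 5445

5445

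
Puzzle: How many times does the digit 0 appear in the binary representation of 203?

3

203 in base 2 is 11001011.
The digit 0 appears 3 times.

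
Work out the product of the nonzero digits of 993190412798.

8817984

9×9×3×1×9×4×1×2×7×9×8 = 8817984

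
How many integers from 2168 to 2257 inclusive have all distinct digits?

The integers in [2168, 2257] that have all distinct digits: 2168, 2169, 2170, 2173, 2174, 2175, …, 2197, 2198.
23 qualify.

23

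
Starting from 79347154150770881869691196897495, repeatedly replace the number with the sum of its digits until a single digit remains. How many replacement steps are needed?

79347154150770881869691196897495 → 174 → 12 → 3 (3 steps)

3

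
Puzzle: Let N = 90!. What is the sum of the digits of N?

585

90! = 1485715964481761497309522733620825737885569961284688766942216863704985393094065876545992131370884059645617234469978112000000000000000000000
Sum of its 139 digits: 585.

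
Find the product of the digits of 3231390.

3×2×3×1×3×9×0 = 0

0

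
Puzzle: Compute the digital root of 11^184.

7

The digital root of n equals n mod 9 (or 9 when 9 | n), so we need 11^184 mod 9.
11^184 ≡ 7 (mod 9), so the digital root is 7.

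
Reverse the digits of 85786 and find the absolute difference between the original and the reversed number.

17028

Reverse of 85786 is 68758.
|85786 − 68758| = 17028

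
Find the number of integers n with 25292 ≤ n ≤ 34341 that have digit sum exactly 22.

The integers in [25292, 34341] that have digit sum exactly 22: 25294, 25339, 25348, 25357, 25366, 25375, …, 34294, 34339.
599 qualify.

599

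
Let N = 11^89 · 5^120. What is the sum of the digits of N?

770

11^89 · 5^120 = 363370360204725616087257065213304644472257137329236800687381819033791392719320558733973147300967546963543759852888055500895522502812352676204721291242094594053924083709716796875
Sum of its 177 digits: 770.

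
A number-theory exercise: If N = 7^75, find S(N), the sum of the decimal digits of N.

7^75 = 2411865032257058775038130904326570702735480588505508642005857943
Sum of its 64 digits: 262.

262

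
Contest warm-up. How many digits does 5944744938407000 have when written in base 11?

5944744938407000 in base 11 is 14721A7196605A10, which has 16 digits.

16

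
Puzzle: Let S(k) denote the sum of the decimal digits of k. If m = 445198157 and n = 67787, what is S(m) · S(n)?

S(445198157) = 4+4+5+1+9+8+1+5+7 = 44.
S(67787) = 6+7+7+8+7 = 35.
44 · 35 = 1540.

1540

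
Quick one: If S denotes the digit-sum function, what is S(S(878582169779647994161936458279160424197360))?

First digit sum: 220.
2+2+0 = 4.

4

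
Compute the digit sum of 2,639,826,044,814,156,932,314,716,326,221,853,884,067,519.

2+6+3+9+8+2+6+0+4+4+8+1+4+1+5+6+9+3+2+3+1+4+7+1+6+3+2+6+2+2+1+8+5+3+8+8+4+0+6+7+5+1+9 = 185

185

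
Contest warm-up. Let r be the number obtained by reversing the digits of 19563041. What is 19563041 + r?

33599632

Reverse of 19563041 is 14036591.
19563041 + 14036591 = 33599632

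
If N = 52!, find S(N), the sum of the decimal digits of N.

52! = 80658175170943878571660636856403766975289505440883277824000000000000
Sum of its 68 digits: 279.

279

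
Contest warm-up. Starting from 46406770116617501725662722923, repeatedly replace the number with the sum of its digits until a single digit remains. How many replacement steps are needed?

2

46406770116617501725662722923 → 115 → 7 (2 steps)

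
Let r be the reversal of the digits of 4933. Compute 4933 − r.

1539

Reverse of 4933 is 3394.
4933 − 3394 = 1539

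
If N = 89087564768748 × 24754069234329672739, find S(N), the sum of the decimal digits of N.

150

89087564768748 × 24754069234329672739 = 2205279746203416932987185054760772
Sum of its 34 digits: 150.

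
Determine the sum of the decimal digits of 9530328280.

40

9+5+3+0+3+2+8+2+8+0 = 40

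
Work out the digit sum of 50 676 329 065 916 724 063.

87

5+0+6+7+6+3+2+9+0+6+5+9+1+6+7+2+4+0+6+3 = 87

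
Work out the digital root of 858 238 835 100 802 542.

8+5+8+2+3+8+8+3+5+1+0+0+8+0+2+5+4+2 = 72
7+2 = 9

9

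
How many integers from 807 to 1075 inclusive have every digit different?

The integers in [807, 1075] that have every digit different: 807, 809, 810, 812, 813, 814, …, 1074, 1075.
177 qualify.

177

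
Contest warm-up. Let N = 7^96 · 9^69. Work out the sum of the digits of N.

711

7^96 · 9^69 = 937875071748137449699663325680353235516283953314271656373060178698826689941920331996716952585074626794955127868881483048833523350238374418544216489
Sum of its 147 digits: 711.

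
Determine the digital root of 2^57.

8

The digital root of n equals n mod 9 (or 9 when 9 | n), so we need 2^57 mod 9.
2^57 ≡ 8 (mod 9), so the digital root is 8.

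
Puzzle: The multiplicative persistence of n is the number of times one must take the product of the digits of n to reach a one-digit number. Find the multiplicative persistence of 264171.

4

264171 → 336 → 54 → 20 → 0 (4 steps)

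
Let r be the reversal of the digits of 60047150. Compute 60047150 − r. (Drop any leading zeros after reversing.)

Reverse of 60047150 is 5174006.
60047150 − 5174006 = 54873144

54873144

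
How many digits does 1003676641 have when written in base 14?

8

1003676641 in base 14 is 97427529, which has 8 digits.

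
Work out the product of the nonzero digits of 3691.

162

3×6×9×1 = 162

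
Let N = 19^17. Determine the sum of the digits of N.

118

19^17 = 5480386857784802185939
Sum of its 22 digits: 118.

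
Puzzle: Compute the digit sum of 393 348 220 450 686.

63

3+9+3+3+4+8+2+2+0+4+5+0+6+8+6 = 63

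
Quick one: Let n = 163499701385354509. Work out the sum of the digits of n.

1+6+3+4+9+9+7+0+1+3+8+5+3+5+4+5+0+9 = 82

82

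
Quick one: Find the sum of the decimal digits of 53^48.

53^48 = 58242732341026717216384745973588781643166711815054498553634892663887988408211332161
Sum of its 83 digits: 379.

379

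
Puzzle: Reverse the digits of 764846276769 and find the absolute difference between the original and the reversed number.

Reverse of 764846276769 is 967672648467.
|764846276769 − 967672648467| = 202826371698

202826371698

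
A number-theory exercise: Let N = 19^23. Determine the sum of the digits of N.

145

19^23 = 257829627945307727248226067259
Sum of its 30 digits: 145.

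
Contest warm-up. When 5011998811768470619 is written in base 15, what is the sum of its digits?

5011998811768470619 in base 15 is B6A432AEEA425B14.
Digit sum: 11+6+10+4+3+2+10+14+14+10+4+2+5+11+1+4 = 111.

111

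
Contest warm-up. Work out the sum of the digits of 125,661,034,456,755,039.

72

1+2+5+6+6+1+0+3+4+4+5+6+7+5+5+0+3+9 = 72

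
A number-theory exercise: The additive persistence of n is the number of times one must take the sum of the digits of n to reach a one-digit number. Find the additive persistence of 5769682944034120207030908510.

2

5769682944034120207030908510 → 105 → 6 (2 steps)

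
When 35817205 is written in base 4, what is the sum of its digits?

19

35817205 in base 4 is 2020220123311.
Digit sum: 2+0+2+0+2+2+0+1+2+3+3+1+1 = 19.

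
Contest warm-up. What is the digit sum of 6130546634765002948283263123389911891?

158

6+1+3+0+5+4+6+6+3+4+7+6+5+0+0+2+9+4+8+2+8+3+2+6+3+1+2+3+3+8+9+9+1+1+8+9+1 = 158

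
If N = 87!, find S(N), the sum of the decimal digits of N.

87! = 2107757298379527717213600518699389595229783738061356212322972511214654115727593174080683423236414793504734471782400000000000000000000
Sum of its 133 digits: 495.

495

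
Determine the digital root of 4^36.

1

The digital root of n equals n mod 9 (or 9 when 9 | n), so we need 4^36 mod 9.
4^36 ≡ 1 (mod 9), so the digital root is 1.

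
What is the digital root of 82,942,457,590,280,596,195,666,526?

5

8+2+9+4+2+4+5+7+5+9+0+2+8+0+5+9+6+1+9+5+6+6+6+5+2+6 = 131
1+3+1 = 5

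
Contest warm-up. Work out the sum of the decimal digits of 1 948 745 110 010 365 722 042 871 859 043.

117

1+9+4+8+7+4+5+1+1+0+0+1+0+3+6+5+7+2+2+0+4+2+8+7+1+8+5+9+0+4+3 = 117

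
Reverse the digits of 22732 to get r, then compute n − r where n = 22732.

Reverse of 22732 is 23722.
22732 − 23722 = -990

-990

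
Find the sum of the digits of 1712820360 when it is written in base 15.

48

1712820360 in base 15 is A05874E0.
Digit sum: 10+0+5+8+7+4+14+0 = 48.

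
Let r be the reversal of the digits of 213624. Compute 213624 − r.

-212688

Reverse of 213624 is 426312.
213624 − 426312 = -212688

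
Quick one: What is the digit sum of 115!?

115! = 292509369349301569068815180481773552003419272043053514672100535242441942363589054622883930786268803187059211939585703515345785120071002251720730101703194015956992000000000000000000000000000
Sum of its 189 digits: 648.

648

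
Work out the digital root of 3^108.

9

The digital root of n equals n mod 9 (or 9 when 9 | n), so we need 3^108 mod 9.
3^108 ≡ 0 (mod 9), so the digital root is 9.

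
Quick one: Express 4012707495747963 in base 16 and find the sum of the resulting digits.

4012707495747963 in base 16 is E418944DF217B.
Digit sum: 14+4+1+8+9+4+4+13+15+2+1+7+11 = 93.

93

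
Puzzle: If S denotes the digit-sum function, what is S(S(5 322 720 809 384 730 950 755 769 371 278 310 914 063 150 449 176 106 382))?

12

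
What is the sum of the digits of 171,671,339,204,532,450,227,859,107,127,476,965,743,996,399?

1+7+1+6+7+1+3+3+9+2+0+4+5+3+2+4+5+0+2+2+7+8+5+9+1+0+7+1+2+7+4+7+6+9+6+5+7+4+3+9+9+6+3+9+9 = 210

210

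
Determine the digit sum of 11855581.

1+1+8+5+5+5+8+1 = 34

34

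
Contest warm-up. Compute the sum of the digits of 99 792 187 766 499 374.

107

9+9+7+9+2+1+8+7+7+6+6+4+9+9+3+7+4 = 107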